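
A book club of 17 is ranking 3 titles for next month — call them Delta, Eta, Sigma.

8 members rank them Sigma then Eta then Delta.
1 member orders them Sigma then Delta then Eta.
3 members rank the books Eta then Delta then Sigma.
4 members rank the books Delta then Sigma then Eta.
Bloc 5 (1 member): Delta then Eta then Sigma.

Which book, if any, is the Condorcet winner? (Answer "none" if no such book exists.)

Sigma

Check each pair by majority over 17 ballots:
Delta vs Eta: Delta is ranked higher on 1+4+1 = 6 ballots, Eta on 11. Eta wins 11–6.
Delta vs Sigma: Delta preferred on 3+4+1 = 8 ballots; Sigma wins 9–8.
Eta vs Sigma: Eta preferred on 3+1 = 4 ballots; Sigma wins 13–4.
Sigma defeats every rival head-to-head and is the Condorcet winner.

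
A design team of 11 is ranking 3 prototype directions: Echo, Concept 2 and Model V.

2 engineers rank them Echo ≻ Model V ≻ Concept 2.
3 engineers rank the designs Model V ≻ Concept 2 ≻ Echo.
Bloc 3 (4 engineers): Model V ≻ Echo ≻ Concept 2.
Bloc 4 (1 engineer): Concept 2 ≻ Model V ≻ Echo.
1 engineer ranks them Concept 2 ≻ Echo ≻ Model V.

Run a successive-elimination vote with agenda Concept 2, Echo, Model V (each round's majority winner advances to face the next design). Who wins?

Round 1: Concept 2 vs Echo — 5–6, Echo advances.
Round 2: Echo vs Model V — 3–8, Model V advances.
The agenda winner is Model V.

Model V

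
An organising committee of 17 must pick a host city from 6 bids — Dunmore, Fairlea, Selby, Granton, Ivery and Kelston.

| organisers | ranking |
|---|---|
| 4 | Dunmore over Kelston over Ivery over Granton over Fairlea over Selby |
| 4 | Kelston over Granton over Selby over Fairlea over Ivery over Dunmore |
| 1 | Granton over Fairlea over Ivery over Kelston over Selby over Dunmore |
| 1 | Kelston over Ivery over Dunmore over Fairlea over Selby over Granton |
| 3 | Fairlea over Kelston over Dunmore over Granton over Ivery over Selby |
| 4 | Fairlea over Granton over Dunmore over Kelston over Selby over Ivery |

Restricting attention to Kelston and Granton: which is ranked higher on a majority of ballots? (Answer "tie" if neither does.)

Ballots ranking Kelston above Granton: 4 + 4 + 1 + 3 = 12.
Ballots ranking Granton above Kelston: 17 − 12 = 5.
Kelston wins the head-to-head 12–5.

Kelston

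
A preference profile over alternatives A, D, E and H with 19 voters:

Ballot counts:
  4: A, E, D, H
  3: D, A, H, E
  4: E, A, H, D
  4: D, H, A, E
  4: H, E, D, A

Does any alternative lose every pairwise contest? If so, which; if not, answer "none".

none

Head-to-head results (19 voters):
A vs D: D wins 11–8.
A–E: A 11–8.
A vs H: A preferred on 4+3+4 = 11 ballots; A wins 11–8.
D vs E: 3+4 = 7 for D, 12 for E — E by 12–7.
D–H: D 11–8.
E–H: H 11–8.
Each alternative has at least one pairwise win (A beats E; D beats A; E beats D; H beats E) — no Condorcet loser.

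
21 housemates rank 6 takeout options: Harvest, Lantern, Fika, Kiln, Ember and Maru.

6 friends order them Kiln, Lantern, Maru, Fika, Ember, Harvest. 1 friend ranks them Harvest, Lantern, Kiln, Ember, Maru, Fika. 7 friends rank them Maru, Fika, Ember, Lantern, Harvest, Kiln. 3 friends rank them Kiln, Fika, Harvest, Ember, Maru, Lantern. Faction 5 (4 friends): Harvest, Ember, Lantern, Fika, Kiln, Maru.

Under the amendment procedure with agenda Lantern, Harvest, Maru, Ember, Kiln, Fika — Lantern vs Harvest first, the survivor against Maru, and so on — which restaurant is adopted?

Fika

Round 1: Lantern vs Harvest — 13–8, Lantern advances.
Round 2: Lantern vs Maru — 11–10, Lantern advances.
Round 3: Lantern vs Ember — 7–14, Ember advances.
Round 4: Ember vs Kiln — 11–10, Ember advances.
Round 5: Ember vs Fika — 5–16, Fika advances.
Fika survives the agenda.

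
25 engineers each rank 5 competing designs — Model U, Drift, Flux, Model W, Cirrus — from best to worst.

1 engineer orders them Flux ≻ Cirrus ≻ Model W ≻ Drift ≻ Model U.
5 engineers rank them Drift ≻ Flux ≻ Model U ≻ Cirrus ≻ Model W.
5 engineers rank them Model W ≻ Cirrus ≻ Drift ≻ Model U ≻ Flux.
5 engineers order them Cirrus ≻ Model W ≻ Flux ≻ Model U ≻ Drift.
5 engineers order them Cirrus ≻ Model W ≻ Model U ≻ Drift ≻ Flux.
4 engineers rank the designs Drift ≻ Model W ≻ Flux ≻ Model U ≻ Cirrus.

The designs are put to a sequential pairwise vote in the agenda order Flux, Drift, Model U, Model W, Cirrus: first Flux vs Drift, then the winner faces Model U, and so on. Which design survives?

Cirrus

Round 1: Flux vs Drift — 6–19, Drift advances.
Round 2: Drift vs Model U — 15–10, Drift advances.
Round 3: Drift vs Model W — 9–16, Model W advances.
Round 4: Model W vs Cirrus — 9–16, Cirrus advances.
Cirrus survives the agenda.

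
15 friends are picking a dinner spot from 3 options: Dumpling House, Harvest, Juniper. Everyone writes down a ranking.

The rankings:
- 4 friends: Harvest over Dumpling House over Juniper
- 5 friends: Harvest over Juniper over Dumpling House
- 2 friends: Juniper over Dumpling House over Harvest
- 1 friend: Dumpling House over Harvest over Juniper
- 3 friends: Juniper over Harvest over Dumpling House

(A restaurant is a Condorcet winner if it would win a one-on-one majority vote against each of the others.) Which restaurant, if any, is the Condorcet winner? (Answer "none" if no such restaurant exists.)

Harvest

Pairwise majorities:
Dumpling House vs Harvest: Dumpling House is ranked higher on 2+1 = 3 ballots, Harvest on 12. Harvest wins 12–3.
Dumpling House vs Juniper: Juniper wins 10–5.
Harvest–Juniper: Harvest 10–5.
Harvest beats each of Dumpling House, Juniper — Harvest is the Condorcet winner.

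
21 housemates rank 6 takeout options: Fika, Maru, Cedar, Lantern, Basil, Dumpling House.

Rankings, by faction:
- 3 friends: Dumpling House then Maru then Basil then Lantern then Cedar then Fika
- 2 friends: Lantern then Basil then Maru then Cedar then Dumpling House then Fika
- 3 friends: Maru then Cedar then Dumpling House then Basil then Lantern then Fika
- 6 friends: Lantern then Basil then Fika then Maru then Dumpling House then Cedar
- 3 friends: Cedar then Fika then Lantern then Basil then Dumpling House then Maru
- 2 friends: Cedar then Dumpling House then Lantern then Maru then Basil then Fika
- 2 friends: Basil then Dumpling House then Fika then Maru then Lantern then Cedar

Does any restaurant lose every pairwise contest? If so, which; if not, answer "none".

none

Head-to-head results (21 friends):
Fika–Maru: Fika 11–10.
Fika vs Cedar: Fika preferred on 6+2 = 8 ballots; Cedar wins 13–8.
Fika vs Lantern: Lantern wins 16–5.
Fika vs Basil: Basil wins 18–3.
Fika vs Dumpling House: 6+3 = 9 for Fika, 12 for Dumpling House — Dumpling House by 12–9.
Maru–Cedar: Maru 16–5.
Maru vs Lantern: Lantern wins 13–8.
Maru vs Basil: 3+3+2 = 8 for Maru, 13 for Basil — Basil by 13–8.
Maru vs Dumpling House: Maru wins 11–10.
Cedar vs Lantern: Cedar preferred on 3+3+2 = 8 ballots; Lantern wins 13–8.
Cedar vs Basil: Basil wins 13–8.
Cedar vs Dumpling House: Cedar preferred on 2+3+3+2 = 10 ballots; Dumpling House wins 11–10.
Lantern–Basil: Lantern 13–8.
Lantern vs Dumpling House: Lantern is ranked higher on 2+6+3 = 11 ballots, Dumpling House on 10. Lantern wins 11–10.
Basil vs Dumpling House: Basil, 13–8.
Each restaurant has at least one pairwise win (Fika beats Maru; Maru beats Cedar; Cedar beats Fika; Lantern beats Fika; Basil beats Fika; Dumpling House beats Fika) — no Condorcet loser.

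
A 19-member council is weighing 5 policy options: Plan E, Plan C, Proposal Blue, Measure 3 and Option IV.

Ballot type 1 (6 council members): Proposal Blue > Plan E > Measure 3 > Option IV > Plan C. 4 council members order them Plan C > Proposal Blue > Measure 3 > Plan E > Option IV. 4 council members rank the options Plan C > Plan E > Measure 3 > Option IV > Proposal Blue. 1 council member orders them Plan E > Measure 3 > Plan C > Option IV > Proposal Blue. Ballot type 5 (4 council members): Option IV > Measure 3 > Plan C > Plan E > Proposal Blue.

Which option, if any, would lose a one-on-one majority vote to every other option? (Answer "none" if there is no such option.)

Head-to-head results (19 council members):
Plan E vs Plan C: Plan E preferred on 6+1 = 7 ballots; Plan C wins 12–7.
Plan E vs Proposal Blue: Plan E preferred on 4+1+4 = 9 ballots; Proposal Blue wins 10–9.
Plan E vs Measure 3: Plan E wins 11–8.
Plan E vs Option IV: Plan E, 15–4.
Plan C–Proposal Blue: Plan C 13–6.
Plan C vs Measure 3: 8 to 11, Measure 3.
Plan C vs Option IV: 9 to 10, Option IV.
Proposal Blue vs Measure 3: Proposal Blue is ranked higher on 6+4 = 10 ballots, Measure 3 on 9. Proposal Blue wins 10–9.
Proposal Blue vs Option IV: Proposal Blue wins 10–9.
Measure 3 vs Option IV: Measure 3, 15–4.
Each option has at least one pairwise win (Plan E beats Measure 3; Plan C beats Plan E; Proposal Blue beats Plan E; Measure 3 beats Plan C; Option IV beats Plan C) — no Condorcet loser.

none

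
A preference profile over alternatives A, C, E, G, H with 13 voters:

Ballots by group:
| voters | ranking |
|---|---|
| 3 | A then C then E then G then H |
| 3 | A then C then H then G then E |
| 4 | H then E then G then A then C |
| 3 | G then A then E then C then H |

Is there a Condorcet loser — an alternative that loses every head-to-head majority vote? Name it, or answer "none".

Head-to-head results (13 voters):
A vs C: A is ranked higher on 3+3+4+3 = 13 ballots, C on 0. A wins 13–0.
A vs E: A is ranked higher on 3+3+3 = 9 ballots, E on 4. A wins 9–4.
A vs G: G, 7–6.
A–H: A 9–4.
C vs E: E, 7–6.
C vs G: C preferred on 3+3 = 6 ballots; G wins 7–6.
C–H: C 9–4.
E vs G: E wins 7–6.
E vs H: H, 7–6.
G vs H: H, 7–6.
Every alternative wins at least one matchup (A beats C; C beats H; E beats C; G beats A; H beats E), so there is no Condorcet loser.

none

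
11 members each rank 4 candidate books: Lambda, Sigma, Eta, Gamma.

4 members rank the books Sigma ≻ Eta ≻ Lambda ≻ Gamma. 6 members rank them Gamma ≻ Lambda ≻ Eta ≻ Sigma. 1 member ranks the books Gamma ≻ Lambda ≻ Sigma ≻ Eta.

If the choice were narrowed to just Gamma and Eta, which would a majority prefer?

Ballots ranking Gamma above Eta: 6 + 1 = 7.
Ballots ranking Eta above Gamma: 11 − 7 = 4.
Gamma wins the head-to-head 7–4.

Gamma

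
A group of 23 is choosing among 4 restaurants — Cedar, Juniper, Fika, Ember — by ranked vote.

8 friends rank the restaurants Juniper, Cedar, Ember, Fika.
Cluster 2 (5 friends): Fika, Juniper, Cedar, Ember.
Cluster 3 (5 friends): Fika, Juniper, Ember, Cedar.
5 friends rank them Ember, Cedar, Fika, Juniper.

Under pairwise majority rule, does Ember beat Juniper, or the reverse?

Juniper

Ballots ranking Ember above Juniper: 5.
Ballots ranking Juniper above Ember: 23 − 5 = 18.
Juniper wins the head-to-head 18–5.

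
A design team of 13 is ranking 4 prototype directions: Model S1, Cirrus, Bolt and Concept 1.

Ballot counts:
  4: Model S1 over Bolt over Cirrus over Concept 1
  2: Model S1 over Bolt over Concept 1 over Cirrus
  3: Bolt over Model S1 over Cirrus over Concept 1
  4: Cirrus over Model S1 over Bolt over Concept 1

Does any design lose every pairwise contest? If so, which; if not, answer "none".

Concept 1

Pairwise majorities:
Model S1 vs Cirrus: Model S1 preferred on 4+2+3 = 9 ballots; Model S1 wins 9–4.
Model S1 vs Bolt: 10 to 3, Model S1.
Model S1 vs Concept 1: Model S1, 13–0.
Cirrus–Bolt: Bolt 9–4.
Cirrus vs Concept 1: Cirrus preferred on 4+3+4 = 11 ballots; Cirrus wins 11–2.
Bolt–Concept 1: Bolt 13–0.
Concept 1 loses to every other design — it is the Condorcet loser.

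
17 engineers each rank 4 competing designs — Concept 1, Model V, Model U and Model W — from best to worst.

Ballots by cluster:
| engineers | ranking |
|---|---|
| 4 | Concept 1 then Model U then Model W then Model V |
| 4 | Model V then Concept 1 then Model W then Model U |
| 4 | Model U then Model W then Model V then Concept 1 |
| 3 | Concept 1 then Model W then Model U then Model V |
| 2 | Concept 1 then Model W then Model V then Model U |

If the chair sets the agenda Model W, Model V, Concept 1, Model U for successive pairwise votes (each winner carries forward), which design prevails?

Concept 1

Round 1: Model W vs Model V — 13–4, Model W advances.
Round 2: Model W vs Concept 1 — 4–13, Concept 1 advances.
Round 3: Concept 1 vs Model U — 13–4, Concept 1 advances.
Concept 1 survives the agenda.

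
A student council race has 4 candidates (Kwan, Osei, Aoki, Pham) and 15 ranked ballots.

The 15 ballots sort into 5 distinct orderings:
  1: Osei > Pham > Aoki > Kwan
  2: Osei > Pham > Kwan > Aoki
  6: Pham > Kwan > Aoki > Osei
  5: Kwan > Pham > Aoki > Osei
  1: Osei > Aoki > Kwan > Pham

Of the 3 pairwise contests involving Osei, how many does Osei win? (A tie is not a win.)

Osei against each rival (15 voters):
Osei vs Kwan: Osei preferred on 1+2+1 = 4 ballots; Kwan wins 11–4.
Osei vs Aoki: Osei is ranked higher on 1+2+1 = 4 ballots, Aoki on 11. Aoki wins 11–4.
Osei vs Pham: 1+2+1 = 4 for Osei, 11 for Pham — Pham by 11–4.
Osei beats no one; loses to Kwan, Aoki, Pham — 0 pairwise wins.

0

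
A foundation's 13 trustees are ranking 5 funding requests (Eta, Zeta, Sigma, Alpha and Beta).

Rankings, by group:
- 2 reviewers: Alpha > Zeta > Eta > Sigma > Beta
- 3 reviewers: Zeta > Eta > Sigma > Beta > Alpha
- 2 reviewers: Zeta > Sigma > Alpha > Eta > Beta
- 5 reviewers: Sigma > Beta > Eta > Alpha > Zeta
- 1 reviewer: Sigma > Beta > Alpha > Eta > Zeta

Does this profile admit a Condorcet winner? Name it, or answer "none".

none

Check each pair by majority over 13 ballots:
Eta vs Zeta: Zeta, 7–6.
Eta vs Sigma: Sigma wins 8–5.
Eta vs Alpha: Eta wins 8–5.
Eta vs Beta: Eta, 7–6.
Zeta–Sigma: Zeta 7–6.
Zeta–Alpha: Alpha 8–5.
Zeta–Beta: Zeta 7–6.
Sigma vs Alpha: Sigma, 11–2.
Sigma vs Beta: Sigma, 13–0.
Alpha vs Beta: Beta, 9–4.
Each project drops at least one matchup (Eta loses to Zeta; Zeta loses to Alpha; Sigma loses to Zeta; Alpha loses to Eta; Beta loses to Eta); the cycle Eta > Alpha > Zeta > Eta rules out a Condorcet winner.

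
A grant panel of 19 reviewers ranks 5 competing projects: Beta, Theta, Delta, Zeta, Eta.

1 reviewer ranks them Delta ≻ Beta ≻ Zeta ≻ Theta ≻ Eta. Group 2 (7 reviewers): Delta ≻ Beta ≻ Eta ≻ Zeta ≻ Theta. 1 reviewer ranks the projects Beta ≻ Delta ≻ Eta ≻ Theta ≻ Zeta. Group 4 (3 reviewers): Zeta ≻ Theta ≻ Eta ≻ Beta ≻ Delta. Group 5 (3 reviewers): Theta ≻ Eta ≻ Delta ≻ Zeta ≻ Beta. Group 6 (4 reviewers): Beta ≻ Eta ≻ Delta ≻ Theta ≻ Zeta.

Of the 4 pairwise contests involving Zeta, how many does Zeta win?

Zeta against each rival (19 reviewers):
Zeta vs Beta: Zeta preferred on 3+3 = 6 ballots; Beta wins 13–6.
Zeta vs Theta: 11 to 8, Zeta.
Zeta vs Delta: 3 to 16, Delta.
Zeta vs Eta: Zeta preferred on 1+3 = 4 ballots; Eta wins 15–4.
Zeta beats Theta; loses to Beta, Delta, Eta — 1 pairwise win.

1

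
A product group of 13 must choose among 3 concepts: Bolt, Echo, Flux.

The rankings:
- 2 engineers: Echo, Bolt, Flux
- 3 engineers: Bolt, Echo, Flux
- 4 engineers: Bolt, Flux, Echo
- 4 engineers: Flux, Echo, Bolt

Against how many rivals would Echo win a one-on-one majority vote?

0

Echo against each rival (13 engineers):
Echo vs Bolt: Echo preferred on 2+4 = 6 ballots; Bolt wins 7–6.
Echo vs Flux: Echo preferred on 2+3 = 5 ballots; Flux wins 8–5.
Echo beats no one; loses to Bolt, Flux — 0 pairwise wins.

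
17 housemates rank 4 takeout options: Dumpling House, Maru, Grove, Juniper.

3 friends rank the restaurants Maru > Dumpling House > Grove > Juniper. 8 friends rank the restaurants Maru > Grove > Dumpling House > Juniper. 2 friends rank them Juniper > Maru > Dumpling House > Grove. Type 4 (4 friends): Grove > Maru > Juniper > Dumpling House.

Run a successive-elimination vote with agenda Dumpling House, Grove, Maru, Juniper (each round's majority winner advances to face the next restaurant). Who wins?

Round 1: Dumpling House vs Grove — 5–12, Grove advances.
Round 2: Grove vs Maru — 4–13, Maru advances.
Round 3: Maru vs Juniper — 15–2, Maru advances.
Maru survives the agenda.

Maru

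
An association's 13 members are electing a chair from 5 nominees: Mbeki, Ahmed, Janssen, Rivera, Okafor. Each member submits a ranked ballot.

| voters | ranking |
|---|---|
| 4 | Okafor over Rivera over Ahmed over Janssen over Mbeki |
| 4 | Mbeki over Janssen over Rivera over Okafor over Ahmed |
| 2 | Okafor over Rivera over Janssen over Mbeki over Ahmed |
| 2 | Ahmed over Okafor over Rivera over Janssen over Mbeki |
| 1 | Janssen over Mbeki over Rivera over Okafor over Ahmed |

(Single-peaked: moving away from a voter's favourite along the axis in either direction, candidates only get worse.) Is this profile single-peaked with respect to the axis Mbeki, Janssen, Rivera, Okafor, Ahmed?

Axis positions: Mbeki=1, Janssen=2, Rivera=3, Okafor=4, Ahmed=5.
Ballot type 1 (peak Okafor at position 4): ranking walks positions 4-3-5-2-1, expanding outward from the peak — single-peaked.
Ballot type 2 (peak Mbeki at position 1): ranking walks positions 1-2-3-4-5, expanding outward from the peak — single-peaked.
Ballot type 3 (peak Okafor at position 4): ranking walks positions 4-3-2-1-5, expanding outward from the peak — single-peaked.
Ballot type 4 (peak Ahmed at position 5): ranking walks positions 5-4-3-2-1, expanding outward from the peak — single-peaked.
Ballot type 5 (peak Janssen at position 2): ranking walks positions 2-1-3-4-5, expanding outward from the peak — single-peaked.
Every ranking is single-peaked on this axis.

yes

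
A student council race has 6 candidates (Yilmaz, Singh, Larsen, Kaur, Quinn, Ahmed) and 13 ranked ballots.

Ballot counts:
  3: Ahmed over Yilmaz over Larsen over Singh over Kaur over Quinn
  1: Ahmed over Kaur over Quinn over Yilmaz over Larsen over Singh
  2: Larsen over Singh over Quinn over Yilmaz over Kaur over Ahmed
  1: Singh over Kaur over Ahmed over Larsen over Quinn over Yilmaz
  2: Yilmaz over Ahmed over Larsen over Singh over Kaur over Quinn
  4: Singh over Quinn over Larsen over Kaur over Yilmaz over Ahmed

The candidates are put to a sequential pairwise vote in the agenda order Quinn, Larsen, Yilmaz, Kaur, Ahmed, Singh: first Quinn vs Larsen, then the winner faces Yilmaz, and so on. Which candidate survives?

Round 1: Quinn vs Larsen — 5–8, Larsen advances.
Round 2: Larsen vs Yilmaz — 7–6, Larsen advances.
Round 3: Larsen vs Kaur — 11–2, Larsen advances.
Round 4: Larsen vs Ahmed — 6–7, Ahmed advances.
Round 5: Ahmed vs Singh — 6–7, Singh advances.
Singh survives the agenda.

Singh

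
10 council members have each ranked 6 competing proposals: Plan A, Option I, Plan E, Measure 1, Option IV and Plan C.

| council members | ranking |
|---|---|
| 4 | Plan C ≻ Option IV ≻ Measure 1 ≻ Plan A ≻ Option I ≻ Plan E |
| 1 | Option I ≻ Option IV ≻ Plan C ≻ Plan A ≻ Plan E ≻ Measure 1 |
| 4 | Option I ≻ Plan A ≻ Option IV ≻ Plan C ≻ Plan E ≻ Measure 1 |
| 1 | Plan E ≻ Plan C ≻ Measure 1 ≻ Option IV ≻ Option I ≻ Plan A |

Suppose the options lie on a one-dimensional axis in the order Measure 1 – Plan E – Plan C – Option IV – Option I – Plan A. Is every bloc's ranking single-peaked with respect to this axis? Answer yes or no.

Axis positions: Measure 1=1, Plan E=2, Plan C=3, Option IV=4, Option I=5, Plan A=6.
Bloc 1: ranking walks positions 3-4-1-6-5-2; Measure 1 is ranked above Plan E even though Plan E lies between Measure 1 and the peak Plan C on the axis — preferences dip and rise again. Not single-peaked.
Bloc 2 (peak Option I at position 5): ranking walks positions 5-4-3-6-2-1, expanding outward from the peak — single-peaked.
Bloc 3 (peak Option I at position 5): ranking walks positions 5-6-4-3-2-1, expanding outward from the peak — single-peaked.
Bloc 4 (peak Plan E at position 2): ranking walks positions 2-3-1-4-5-6, expanding outward from the peak — single-peaked.
Bloc 1 violates single-peakedness, so the profile is not single-peaked on this axis.

no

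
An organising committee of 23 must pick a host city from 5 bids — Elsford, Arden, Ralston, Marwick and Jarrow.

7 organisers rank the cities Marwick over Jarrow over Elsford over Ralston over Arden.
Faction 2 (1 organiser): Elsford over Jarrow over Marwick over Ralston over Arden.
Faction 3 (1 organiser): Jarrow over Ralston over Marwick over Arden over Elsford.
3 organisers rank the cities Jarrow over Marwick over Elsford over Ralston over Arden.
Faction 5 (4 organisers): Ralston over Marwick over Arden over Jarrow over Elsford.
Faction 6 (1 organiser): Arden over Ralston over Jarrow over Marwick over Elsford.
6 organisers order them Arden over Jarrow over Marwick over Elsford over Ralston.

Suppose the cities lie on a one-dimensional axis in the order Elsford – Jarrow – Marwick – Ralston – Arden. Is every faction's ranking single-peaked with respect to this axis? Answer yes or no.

no

Axis positions: Elsford=1, Jarrow=2, Marwick=3, Ralston=4, Arden=5.
Faction 1 (peak Marwick at position 3): ranking walks positions 3-2-1-4-5, expanding outward from the peak — single-peaked.
Faction 2 (peak Elsford at position 1): ranking walks positions 1-2-3-4-5, expanding outward from the peak — single-peaked.
Faction 3: ranking walks positions 2-4-3-5-1; Ralston is ranked above Marwick even though Marwick lies between Ralston and the peak Jarrow on the axis — preferences dip and rise again. Not single-peaked.
Faction 4 (peak Jarrow at position 2): ranking walks positions 2-3-1-4-5, expanding outward from the peak — single-peaked.
Faction 5 (peak Ralston at position 4): ranking walks positions 4-3-5-2-1, expanding outward from the peak — single-peaked.
Faction 6: ranking walks positions 5-4-2-3-1; Jarrow is ranked above Marwick even though Marwick lies between Jarrow and the peak Arden on the axis — preferences dip and rise again. Not single-peaked.
Faction 7: ranking walks positions 5-2-3-1-4; Jarrow is ranked above Ralston even though Ralston lies between Jarrow and the peak Arden on the axis — preferences dip and rise again. Not single-peaked.
Faction 3 violates single-peakedness, so the profile is not single-peaked on this axis.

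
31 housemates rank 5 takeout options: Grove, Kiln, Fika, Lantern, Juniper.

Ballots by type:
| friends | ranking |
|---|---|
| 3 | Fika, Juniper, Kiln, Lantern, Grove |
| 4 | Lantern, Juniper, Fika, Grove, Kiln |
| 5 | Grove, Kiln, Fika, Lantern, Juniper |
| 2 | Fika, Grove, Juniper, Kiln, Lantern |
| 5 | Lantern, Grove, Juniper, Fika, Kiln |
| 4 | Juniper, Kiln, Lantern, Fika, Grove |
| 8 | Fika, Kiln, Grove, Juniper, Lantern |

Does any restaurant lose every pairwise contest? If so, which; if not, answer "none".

Pairwise majorities:
Grove vs Kiln: 4+5+2+5 = 16 for Grove, 15 for Kiln — Grove by 16–15.
Grove vs Fika: Grove preferred on 5+5 = 10 ballots; Fika wins 21–10.
Grove vs Lantern: 15 to 16, Lantern.
Grove vs Juniper: Grove, 20–11.
Kiln vs Fika: Fika wins 22–9.
Kiln vs Lantern: 3+5+2+4+8 = 22 for Kiln, 9 for Lantern — Kiln by 22–9.
Kiln vs Juniper: Kiln is ranked higher on 5+8 = 13 ballots, Juniper on 18. Juniper wins 18–13.
Fika vs Lantern: 18 to 13, Fika.
Fika vs Juniper: Fika, 18–13.
Lantern vs Juniper: Juniper wins 17–14.
No restaurant is winless: Grove beats Kiln; Kiln beats Lantern; Fika beats Grove; Lantern beats Grove; Juniper beats Kiln. There is no Condorcet loser.

none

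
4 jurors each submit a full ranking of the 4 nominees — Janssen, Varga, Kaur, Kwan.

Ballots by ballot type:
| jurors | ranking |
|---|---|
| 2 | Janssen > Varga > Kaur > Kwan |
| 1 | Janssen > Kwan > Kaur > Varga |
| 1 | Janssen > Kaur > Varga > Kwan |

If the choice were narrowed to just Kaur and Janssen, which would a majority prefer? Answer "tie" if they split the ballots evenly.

No ballot ranks Kaur above Janssen: 0.
Ballots ranking Janssen above Kaur: 4 − 0 = 4.
Janssen wins the head-to-head 4–0.

Janssen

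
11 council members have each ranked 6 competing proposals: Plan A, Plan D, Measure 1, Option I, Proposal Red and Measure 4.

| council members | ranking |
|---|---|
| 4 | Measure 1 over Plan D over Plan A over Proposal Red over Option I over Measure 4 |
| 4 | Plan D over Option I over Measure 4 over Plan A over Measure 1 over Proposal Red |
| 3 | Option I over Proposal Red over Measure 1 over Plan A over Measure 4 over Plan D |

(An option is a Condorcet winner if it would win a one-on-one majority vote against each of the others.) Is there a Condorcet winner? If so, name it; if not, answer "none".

Pairwise majorities:
Plan A vs Plan D: Plan D wins 8–3.
Plan A vs Measure 1: Measure 1, 7–4.
Plan A vs Option I: Option I wins 7–4.
Plan A–Proposal Red: Plan A 8–3.
Plan A vs Measure 4: Plan A, 7–4.
Plan D vs Measure 1: Measure 1 wins 7–4.
Plan D vs Option I: Plan D, 8–3.
Plan D vs Proposal Red: Plan D wins 8–3.
Plan D–Measure 4: Plan D 8–3.
Measure 1 vs Option I: Option I wins 7–4.
Measure 1–Proposal Red: Measure 1 8–3.
Measure 1 vs Measure 4: Measure 1, 7–4.
Option I–Proposal Red: Option I 7–4.
Option I vs Measure 4: Option I, 11–0.
Proposal Red vs Measure 4: Proposal Red, 7–4.
No option is unbeaten: Plan A loses to Plan D; Plan D loses to Measure 1; Measure 1 loses to Option I; Option I loses to Plan D; Proposal Red loses to Plan A; Measure 4 loses to Plan A. In particular Plan D > Option I > Measure 1 > Plan D is a majority cycle — no Condorcet winner exists.

none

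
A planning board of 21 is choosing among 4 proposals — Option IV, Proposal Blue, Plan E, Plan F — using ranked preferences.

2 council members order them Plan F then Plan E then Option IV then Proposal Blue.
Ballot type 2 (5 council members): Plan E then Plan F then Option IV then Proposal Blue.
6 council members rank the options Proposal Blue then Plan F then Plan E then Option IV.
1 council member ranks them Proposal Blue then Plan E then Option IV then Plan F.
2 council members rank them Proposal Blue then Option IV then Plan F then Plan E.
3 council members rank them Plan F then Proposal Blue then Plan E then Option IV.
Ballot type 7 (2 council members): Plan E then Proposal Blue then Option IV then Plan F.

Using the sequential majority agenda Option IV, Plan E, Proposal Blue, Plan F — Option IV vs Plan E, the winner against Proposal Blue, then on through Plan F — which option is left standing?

Proposal Blue

Round 1: Option IV vs Plan E — 2–19, Plan E advances.
Round 2: Plan E vs Proposal Blue — 9–12, Proposal Blue advances.
Round 3: Proposal Blue vs Plan F — 11–10, Proposal Blue advances.
Proposal Blue survives the agenda.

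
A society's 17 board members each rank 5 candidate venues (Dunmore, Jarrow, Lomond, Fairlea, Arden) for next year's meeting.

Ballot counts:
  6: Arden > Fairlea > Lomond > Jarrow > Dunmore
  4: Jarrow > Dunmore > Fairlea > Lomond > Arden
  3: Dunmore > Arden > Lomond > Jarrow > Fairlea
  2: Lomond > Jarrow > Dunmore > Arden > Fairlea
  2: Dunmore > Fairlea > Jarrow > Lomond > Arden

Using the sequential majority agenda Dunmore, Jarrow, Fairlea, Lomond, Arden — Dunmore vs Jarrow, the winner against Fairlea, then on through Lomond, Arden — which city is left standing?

Round 1: Dunmore vs Jarrow — 5–12, Jarrow advances.
Round 2: Jarrow vs Fairlea — 9–8, Jarrow advances.
Round 3: Jarrow vs Lomond — 6–11, Lomond advances.
Round 4: Lomond vs Arden — 8–9, Arden advances.
Arden survives the agenda.

Arden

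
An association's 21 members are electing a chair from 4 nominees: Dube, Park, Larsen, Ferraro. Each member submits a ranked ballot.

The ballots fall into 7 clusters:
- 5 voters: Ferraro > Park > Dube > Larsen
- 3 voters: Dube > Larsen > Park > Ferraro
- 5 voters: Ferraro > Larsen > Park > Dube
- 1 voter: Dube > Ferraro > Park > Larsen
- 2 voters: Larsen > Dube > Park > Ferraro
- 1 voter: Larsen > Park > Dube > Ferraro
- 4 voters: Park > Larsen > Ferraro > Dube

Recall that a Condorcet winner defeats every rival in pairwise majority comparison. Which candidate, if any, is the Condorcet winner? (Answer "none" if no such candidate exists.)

Ferraro

Check each pair by majority over 21 ballots:
Dube vs Park: Park wins 15–6.
Dube–Larsen: Larsen 12–9.
Dube–Ferraro: Ferraro 14–7.
Park vs Larsen: Larsen, 11–10.
Park vs Ferraro: Ferraro, 11–10.
Larsen vs Ferraro: Ferraro wins 11–10.
Ferraro wins every pairwise contest, so Ferraro is the Condorcet winner.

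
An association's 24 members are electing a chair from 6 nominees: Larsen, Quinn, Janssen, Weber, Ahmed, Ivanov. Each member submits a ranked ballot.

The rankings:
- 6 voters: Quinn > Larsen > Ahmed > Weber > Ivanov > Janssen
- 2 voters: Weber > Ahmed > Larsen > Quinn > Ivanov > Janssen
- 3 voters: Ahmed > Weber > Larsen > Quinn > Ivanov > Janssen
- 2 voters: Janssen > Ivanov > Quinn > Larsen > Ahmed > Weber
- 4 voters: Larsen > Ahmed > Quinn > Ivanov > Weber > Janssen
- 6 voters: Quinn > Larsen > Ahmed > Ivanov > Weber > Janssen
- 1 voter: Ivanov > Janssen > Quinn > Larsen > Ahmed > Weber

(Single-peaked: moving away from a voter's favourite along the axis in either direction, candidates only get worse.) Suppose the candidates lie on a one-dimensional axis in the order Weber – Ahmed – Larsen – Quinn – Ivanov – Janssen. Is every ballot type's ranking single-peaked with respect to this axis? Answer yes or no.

Axis positions: Weber=1, Ahmed=2, Larsen=3, Quinn=4, Ivanov=5, Janssen=6.
Ballot type 1 (peak Quinn at position 4): ranking walks positions 4-3-2-1-5-6, expanding outward from the peak — single-peaked.
Ballot type 2 (peak Weber at position 1): ranking walks positions 1-2-3-4-5-6, expanding outward from the peak — single-peaked.
Ballot type 3 (peak Ahmed at position 2): ranking walks positions 2-1-3-4-5-6, expanding outward from the peak — single-peaked.
Ballot type 4 (peak Janssen at position 6): ranking walks positions 6-5-4-3-2-1, expanding outward from the peak — single-peaked.
Ballot type 5 (peak Larsen at position 3): ranking walks positions 3-2-4-5-1-6, expanding outward from the peak — single-peaked.
Ballot type 6 (peak Quinn at position 4): ranking walks positions 4-3-2-5-1-6, expanding outward from the peak — single-peaked.
Ballot type 7 (peak Ivanov at position 5): ranking walks positions 5-6-4-3-2-1, expanding outward from the peak — single-peaked.
Every ranking is single-peaked on this axis.

yes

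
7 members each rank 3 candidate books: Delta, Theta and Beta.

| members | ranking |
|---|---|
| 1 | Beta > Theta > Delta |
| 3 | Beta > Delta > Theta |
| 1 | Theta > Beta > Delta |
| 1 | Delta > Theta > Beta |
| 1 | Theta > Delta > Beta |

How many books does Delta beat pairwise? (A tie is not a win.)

Delta against each rival (7 members):
Delta vs Theta: Delta is ranked higher on 3+1 = 4 ballots, Theta on 3. Delta wins 4–3.
Delta vs Beta: Beta, 5–2.
Delta beats Theta; loses to Beta — 1 pairwise win.

1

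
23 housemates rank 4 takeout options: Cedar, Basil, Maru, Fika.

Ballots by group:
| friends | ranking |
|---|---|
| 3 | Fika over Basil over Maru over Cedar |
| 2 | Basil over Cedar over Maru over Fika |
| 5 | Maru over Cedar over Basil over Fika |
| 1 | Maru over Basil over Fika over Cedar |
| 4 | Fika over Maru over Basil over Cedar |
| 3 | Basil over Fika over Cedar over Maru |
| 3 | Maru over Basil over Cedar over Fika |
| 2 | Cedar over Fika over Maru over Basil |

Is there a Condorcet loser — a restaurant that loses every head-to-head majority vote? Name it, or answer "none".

none

Pairwise majorities:
Cedar vs Basil: Cedar preferred on 5+2 = 7 ballots; Basil wins 16–7.
Cedar vs Maru: Maru, 16–7.
Cedar vs Fika: Cedar, 12–11.
Basil vs Maru: Basil is ranked higher on 3+2+3 = 8 ballots, Maru on 15. Maru wins 15–8.
Basil–Fika: Basil 14–9.
Maru vs Fika: Fika, 12–11.
No restaurant is winless: Cedar beats Fika; Basil beats Cedar; Maru beats Cedar; Fika beats Maru. There is no Condorcet loser.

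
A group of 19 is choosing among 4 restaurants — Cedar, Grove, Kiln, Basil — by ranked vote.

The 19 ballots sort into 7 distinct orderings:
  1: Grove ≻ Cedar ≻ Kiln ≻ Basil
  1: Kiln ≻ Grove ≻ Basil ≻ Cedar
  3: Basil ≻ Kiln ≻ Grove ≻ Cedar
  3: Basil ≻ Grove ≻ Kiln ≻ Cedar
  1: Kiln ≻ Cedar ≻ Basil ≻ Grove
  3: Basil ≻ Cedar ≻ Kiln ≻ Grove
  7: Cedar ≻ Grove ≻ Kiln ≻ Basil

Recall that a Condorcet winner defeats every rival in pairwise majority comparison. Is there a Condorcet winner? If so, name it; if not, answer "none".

none

Pairwise majorities:
Cedar–Grove: Cedar 11–8.
Cedar vs Kiln: Cedar, 11–8.
Cedar–Basil: Basil 10–9.
Grove–Kiln: Grove 11–8.
Grove vs Basil: Basil, 10–9.
Kiln–Basil: Kiln 10–9.
Each restaurant drops at least one matchup (Cedar loses to Basil; Grove loses to Cedar; Kiln loses to Cedar; Basil loses to Kiln); the cycle Cedar beats Kiln beats Basil beats Cedar rules out a Condorcet winner.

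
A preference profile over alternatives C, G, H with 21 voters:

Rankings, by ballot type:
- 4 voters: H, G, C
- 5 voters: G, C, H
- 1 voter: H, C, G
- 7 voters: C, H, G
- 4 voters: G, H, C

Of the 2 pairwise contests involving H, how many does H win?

H against each rival (21 voters):
H vs C: H preferred on 4+1+4 = 9 ballots; C wins 12–9.
H vs G: H wins 12–9.
H beats G; loses to C — 1 pairwise win.

1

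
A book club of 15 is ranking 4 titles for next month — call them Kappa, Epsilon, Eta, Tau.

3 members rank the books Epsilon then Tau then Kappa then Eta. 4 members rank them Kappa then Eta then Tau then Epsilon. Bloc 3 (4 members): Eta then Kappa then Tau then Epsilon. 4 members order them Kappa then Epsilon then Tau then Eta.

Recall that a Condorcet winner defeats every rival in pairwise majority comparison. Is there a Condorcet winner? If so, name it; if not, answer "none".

Kappa

Head-to-head results (15 members):
Kappa–Epsilon: Kappa 12–3.
Kappa vs Eta: Kappa wins 11–4.
Kappa vs Tau: Kappa wins 12–3.
Epsilon vs Eta: Eta wins 8–7.
Epsilon vs Tau: Tau, 8–7.
Eta vs Tau: Eta wins 8–7.
Only Kappa has no losses; Kappa is the Condorcet winner.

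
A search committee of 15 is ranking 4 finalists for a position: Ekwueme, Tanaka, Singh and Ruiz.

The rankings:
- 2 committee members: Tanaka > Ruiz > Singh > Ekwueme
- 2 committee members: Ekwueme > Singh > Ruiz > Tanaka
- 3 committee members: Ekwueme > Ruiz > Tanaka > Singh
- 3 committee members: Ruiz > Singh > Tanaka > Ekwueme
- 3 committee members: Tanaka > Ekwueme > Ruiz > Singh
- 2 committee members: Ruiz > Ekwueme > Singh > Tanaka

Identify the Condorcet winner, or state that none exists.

Check each pair by majority over 15 ballots:
Ekwueme vs Tanaka: Tanaka, 8–7.
Ekwueme vs Singh: Ekwueme, 10–5.
Ekwueme–Ruiz: Ekwueme 8–7.
Tanaka vs Singh: Tanaka, 8–7.
Tanaka vs Ruiz: Ruiz wins 10–5.
Singh–Ruiz: Ruiz 13–2.
Each candidate drops at least one matchup (Ekwueme loses to Tanaka; Tanaka loses to Ruiz; Singh loses to Ekwueme; Ruiz loses to Ekwueme); the cycle Ekwueme > Ruiz > Tanaka > Ekwueme rules out a Condorcet winner.

none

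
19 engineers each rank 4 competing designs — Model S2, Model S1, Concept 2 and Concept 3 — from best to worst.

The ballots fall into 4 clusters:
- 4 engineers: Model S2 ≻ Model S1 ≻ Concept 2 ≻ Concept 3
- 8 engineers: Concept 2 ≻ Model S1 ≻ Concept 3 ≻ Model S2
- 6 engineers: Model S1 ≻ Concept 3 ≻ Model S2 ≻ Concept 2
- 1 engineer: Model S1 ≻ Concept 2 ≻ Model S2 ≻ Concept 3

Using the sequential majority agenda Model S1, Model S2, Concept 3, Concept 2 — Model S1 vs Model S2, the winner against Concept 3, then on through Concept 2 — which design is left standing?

Round 1: Model S1 vs Model S2 — 15–4, Model S1 advances.
Round 2: Model S1 vs Concept 3 — 19–0, Model S1 advances.
Round 3: Model S1 vs Concept 2 — 11–8, Model S1 advances.
The agenda winner is Model S1.

Model S1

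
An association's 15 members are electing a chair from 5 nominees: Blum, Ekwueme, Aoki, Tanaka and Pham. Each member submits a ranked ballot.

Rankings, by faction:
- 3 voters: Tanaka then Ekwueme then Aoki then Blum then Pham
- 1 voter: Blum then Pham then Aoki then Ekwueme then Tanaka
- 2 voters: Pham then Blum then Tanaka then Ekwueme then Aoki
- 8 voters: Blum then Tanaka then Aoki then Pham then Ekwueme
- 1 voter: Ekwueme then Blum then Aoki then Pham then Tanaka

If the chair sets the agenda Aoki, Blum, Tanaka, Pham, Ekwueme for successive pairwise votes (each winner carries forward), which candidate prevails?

Blum

Round 1: Aoki vs Blum — 3–12, Blum advances.
Round 2: Blum vs Tanaka — 12–3, Blum advances.
Round 3: Blum vs Pham — 13–2, Blum advances.
Round 4: Blum vs Ekwueme — 11–4, Blum advances.
Blum survives the agenda.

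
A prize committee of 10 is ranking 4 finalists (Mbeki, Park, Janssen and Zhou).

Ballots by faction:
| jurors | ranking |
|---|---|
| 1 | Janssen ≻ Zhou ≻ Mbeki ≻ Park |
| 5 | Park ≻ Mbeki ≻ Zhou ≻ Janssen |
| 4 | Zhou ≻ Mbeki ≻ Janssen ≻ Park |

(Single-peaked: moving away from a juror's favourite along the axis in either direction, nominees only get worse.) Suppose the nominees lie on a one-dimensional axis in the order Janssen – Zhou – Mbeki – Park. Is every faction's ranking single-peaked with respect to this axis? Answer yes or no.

yes

Axis positions: Janssen=1, Zhou=2, Mbeki=3, Park=4.
Faction 1 (peak Janssen at position 1): ranking walks positions 1-2-3-4, expanding outward from the peak — single-peaked.
Faction 2 (peak Park at position 4): ranking walks positions 4-3-2-1, expanding outward from the peak — single-peaked.
Faction 3 (peak Zhou at position 2): ranking walks positions 2-3-1-4, expanding outward from the peak — single-peaked.
Every ranking is single-peaked on this axis.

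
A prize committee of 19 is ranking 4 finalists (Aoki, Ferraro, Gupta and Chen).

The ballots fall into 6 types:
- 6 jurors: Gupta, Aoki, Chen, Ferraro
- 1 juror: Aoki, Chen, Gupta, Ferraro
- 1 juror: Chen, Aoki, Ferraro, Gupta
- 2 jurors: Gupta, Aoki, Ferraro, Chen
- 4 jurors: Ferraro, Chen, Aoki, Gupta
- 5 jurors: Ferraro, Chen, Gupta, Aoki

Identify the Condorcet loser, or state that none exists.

none

Head-to-head results (19 jurors):
Aoki vs Ferraro: Aoki preferred on 6+1+1+2 = 10 ballots; Aoki wins 10–9.
Aoki vs Gupta: 6 to 13, Gupta.
Aoki vs Chen: Chen, 10–9.
Ferraro vs Gupta: Ferraro, 10–9.
Ferraro vs Chen: 11 to 8, Ferraro.
Gupta–Chen: Chen 11–8.
Every nominee wins at least one matchup (Aoki beats Ferraro; Ferraro beats Gupta; Gupta beats Aoki; Chen beats Aoki), so there is no Condorcet loser.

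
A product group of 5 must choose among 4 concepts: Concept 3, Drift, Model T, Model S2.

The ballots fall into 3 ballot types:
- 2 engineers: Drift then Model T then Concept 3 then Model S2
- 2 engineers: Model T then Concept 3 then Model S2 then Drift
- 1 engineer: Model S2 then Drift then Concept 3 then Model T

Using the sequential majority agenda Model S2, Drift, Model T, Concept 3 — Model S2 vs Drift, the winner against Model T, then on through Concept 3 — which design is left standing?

Round 1: Model S2 vs Drift — 3–2, Model S2 advances.
Round 2: Model S2 vs Model T — 1–4, Model T advances.
Round 3: Model T vs Concept 3 — 4–1, Model T advances.
The agenda winner is Model T.

Model T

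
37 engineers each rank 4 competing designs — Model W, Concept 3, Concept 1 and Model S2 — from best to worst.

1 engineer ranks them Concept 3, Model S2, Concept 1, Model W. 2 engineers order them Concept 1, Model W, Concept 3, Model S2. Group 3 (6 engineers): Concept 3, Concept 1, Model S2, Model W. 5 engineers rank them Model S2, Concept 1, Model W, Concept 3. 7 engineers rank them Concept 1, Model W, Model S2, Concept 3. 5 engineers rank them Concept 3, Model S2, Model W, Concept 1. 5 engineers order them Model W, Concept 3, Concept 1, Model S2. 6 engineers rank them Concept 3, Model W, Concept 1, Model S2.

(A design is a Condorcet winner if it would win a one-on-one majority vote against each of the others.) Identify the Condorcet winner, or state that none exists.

none

Check each pair by majority over 37 ballots:
Model W vs Concept 3: Model W preferred on 2+5+7+5 = 19 ballots; Model W wins 19–18.
Model W vs Concept 1: Model W preferred on 5+5+6 = 16 ballots; Concept 1 wins 21–16.
Model W vs Model S2: Model W preferred on 2+7+5+6 = 20 ballots; Model W wins 20–17.
Concept 3 vs Concept 1: Concept 3 preferred on 1+6+5+5+6 = 23 ballots; Concept 3 wins 23–14.
Concept 3 vs Model S2: Concept 3 is ranked higher on 1+2+6+5+5+6 = 25 ballots, Model S2 on 12. Concept 3 wins 25–12.
Concept 1 vs Model S2: 26 to 11, Concept 1.
No design is unbeaten: Model W loses to Concept 1; Concept 3 loses to Model W; Concept 1 loses to Concept 3; Model S2 loses to Model W. In particular Model W beats Concept 3 beats Concept 1 beats Model W is a majority cycle — no Condorcet winner exists.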